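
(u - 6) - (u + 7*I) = -6 - 7*I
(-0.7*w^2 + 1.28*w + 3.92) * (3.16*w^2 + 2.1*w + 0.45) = -2.212*w^4 + 2.5748*w^3 + 14.7602*w^2 + 8.808*w + 1.764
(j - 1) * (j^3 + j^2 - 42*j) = j^4 - 43*j^2 + 42*j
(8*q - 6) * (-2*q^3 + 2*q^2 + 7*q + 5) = -16*q^4 + 28*q^3 + 44*q^2 - 2*q - 30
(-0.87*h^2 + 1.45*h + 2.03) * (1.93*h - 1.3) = -1.6791*h^3 + 3.9295*h^2 + 2.0329*h - 2.639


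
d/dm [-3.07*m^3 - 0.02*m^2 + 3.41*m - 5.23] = -9.21*m^2 - 0.04*m + 3.41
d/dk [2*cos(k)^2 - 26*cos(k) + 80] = 2*(13 - 2*cos(k))*sin(k)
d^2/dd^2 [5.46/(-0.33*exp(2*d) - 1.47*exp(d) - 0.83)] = (-5.46*(0.66*exp(d) + 1.47)*(1.32*exp(d) + 2.94)*exp(d) + (7.2072*exp(d) + 8.0262)*(0.33*exp(2*d) + 1.47*exp(d) + 0.83))*exp(d)/(0.33*exp(2*d) + 1.47*exp(d) + 0.83)^3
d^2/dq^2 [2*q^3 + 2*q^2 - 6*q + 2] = 12*q + 4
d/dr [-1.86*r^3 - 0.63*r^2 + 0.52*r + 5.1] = -5.58*r^2 - 1.26*r + 0.52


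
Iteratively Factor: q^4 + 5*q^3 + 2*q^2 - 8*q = (q - 1)*(q^3 + 6*q^2 + 8*q) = (q - 1)*(q + 2)*(q^2 + 4*q) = (q - 1)*(q + 2)*(q + 4)*(q)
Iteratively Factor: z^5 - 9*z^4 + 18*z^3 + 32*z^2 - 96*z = (z + 2)*(z^4 - 11*z^3 + 40*z^2 - 48*z) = (z - 4)*(z + 2)*(z^3 - 7*z^2 + 12*z) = (z - 4)*(z - 3)*(z + 2)*(z^2 - 4*z) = z*(z - 4)*(z - 3)*(z + 2)*(z - 4)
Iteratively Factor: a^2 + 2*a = (a + 2)*(a)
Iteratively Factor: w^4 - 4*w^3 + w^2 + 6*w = (w + 1)*(w^3 - 5*w^2 + 6*w) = (w - 3)*(w + 1)*(w^2 - 2*w) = (w - 3)*(w - 2)*(w + 1)*(w)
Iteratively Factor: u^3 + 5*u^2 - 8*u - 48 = (u + 4)*(u^2 + u - 12) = (u - 3)*(u + 4)*(u + 4)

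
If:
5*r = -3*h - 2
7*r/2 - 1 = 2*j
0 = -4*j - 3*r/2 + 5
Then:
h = -104/51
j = 16/17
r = 14/17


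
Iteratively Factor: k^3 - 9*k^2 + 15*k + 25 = (k - 5)*(k^2 - 4*k - 5) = (k - 5)^2*(k + 1)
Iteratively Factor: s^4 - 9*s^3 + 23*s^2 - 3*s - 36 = (s - 4)*(s^3 - 5*s^2 + 3*s + 9) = (s - 4)*(s + 1)*(s^2 - 6*s + 9) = (s - 4)*(s - 3)*(s + 1)*(s - 3)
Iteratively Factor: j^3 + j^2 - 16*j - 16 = (j - 4)*(j^2 + 5*j + 4) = (j - 4)*(j + 4)*(j + 1)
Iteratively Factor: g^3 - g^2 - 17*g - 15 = (g + 1)*(g^2 - 2*g - 15) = (g - 5)*(g + 1)*(g + 3)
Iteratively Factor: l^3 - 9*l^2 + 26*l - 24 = (l - 3)*(l^2 - 6*l + 8) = (l - 4)*(l - 3)*(l - 2)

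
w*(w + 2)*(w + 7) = w^3 + 9*w^2 + 14*w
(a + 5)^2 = a^2 + 10*a + 25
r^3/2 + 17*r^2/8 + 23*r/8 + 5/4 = (r/2 + 1)*(r + 1)*(r + 5/4)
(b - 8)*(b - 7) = b^2 - 15*b + 56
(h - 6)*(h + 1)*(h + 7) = h^3 + 2*h^2 - 41*h - 42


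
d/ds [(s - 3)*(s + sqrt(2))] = 2*s - 3 + sqrt(2)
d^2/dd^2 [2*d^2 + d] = 4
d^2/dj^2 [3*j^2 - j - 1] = 6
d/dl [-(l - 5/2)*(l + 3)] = -2*l - 1/2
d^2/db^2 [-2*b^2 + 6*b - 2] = -4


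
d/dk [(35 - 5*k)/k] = -35/k^2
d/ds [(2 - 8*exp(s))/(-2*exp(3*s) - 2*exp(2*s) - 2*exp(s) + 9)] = 4*(-8*exp(3*s) - exp(2*s) + 2*exp(s) - 17)*exp(s)/(4*exp(6*s) + 8*exp(5*s) + 12*exp(4*s) - 28*exp(3*s) - 32*exp(2*s) - 36*exp(s) + 81)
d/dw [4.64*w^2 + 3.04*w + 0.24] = 9.28*w + 3.04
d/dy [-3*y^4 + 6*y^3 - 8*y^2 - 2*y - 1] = -12*y^3 + 18*y^2 - 16*y - 2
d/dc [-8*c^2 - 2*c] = -16*c - 2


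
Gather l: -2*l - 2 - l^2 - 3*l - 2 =-l^2 - 5*l - 4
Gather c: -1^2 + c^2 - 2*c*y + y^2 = c^2 - 2*c*y + y^2 - 1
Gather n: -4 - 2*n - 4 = -2*n - 8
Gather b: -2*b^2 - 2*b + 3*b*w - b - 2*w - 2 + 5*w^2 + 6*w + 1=-2*b^2 + b*(3*w - 3) + 5*w^2 + 4*w - 1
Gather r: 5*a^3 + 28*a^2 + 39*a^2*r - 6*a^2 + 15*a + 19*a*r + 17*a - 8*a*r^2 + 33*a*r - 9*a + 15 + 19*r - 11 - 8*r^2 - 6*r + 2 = 5*a^3 + 22*a^2 + 23*a + r^2*(-8*a - 8) + r*(39*a^2 + 52*a + 13) + 6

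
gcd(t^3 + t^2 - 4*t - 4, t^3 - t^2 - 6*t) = t + 2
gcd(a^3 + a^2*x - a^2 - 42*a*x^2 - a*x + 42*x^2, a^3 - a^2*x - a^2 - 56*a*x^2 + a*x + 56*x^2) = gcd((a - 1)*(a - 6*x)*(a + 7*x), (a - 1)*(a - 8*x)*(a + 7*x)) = a^2 + 7*a*x - a - 7*x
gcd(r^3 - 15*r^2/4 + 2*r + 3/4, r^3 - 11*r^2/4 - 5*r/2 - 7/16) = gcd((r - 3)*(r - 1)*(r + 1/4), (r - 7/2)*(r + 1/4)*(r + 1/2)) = r + 1/4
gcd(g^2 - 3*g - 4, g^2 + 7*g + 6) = g + 1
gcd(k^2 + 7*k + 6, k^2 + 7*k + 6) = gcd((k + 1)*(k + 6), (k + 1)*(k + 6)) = k^2 + 7*k + 6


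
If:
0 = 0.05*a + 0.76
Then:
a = -15.20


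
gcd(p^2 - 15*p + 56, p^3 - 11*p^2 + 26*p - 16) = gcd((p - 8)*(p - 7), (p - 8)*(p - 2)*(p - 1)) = p - 8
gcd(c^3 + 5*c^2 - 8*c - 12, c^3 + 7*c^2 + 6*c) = c^2 + 7*c + 6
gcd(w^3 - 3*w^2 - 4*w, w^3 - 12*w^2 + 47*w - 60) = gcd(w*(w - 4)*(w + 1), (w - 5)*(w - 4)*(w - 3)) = w - 4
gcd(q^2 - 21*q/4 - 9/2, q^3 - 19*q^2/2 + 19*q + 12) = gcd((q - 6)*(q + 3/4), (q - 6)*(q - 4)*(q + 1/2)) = q - 6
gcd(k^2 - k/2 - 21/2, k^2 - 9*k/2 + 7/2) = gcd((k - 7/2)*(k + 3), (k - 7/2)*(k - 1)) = k - 7/2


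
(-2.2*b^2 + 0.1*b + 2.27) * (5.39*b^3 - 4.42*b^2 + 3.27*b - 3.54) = -11.858*b^5 + 10.263*b^4 + 4.5993*b^3 - 1.9184*b^2 + 7.0689*b - 8.0358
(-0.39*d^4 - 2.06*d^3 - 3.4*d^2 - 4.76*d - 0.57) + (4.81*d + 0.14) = -0.39*d^4 - 2.06*d^3 - 3.4*d^2 + 0.0499999999999998*d - 0.43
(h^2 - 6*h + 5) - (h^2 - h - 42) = 47 - 5*h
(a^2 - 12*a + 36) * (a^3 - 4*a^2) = a^5 - 16*a^4 + 84*a^3 - 144*a^2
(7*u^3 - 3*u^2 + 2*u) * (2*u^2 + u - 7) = 14*u^5 + u^4 - 48*u^3 + 23*u^2 - 14*u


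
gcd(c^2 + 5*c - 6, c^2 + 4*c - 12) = c + 6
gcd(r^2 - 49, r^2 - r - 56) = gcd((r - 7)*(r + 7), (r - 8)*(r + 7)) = r + 7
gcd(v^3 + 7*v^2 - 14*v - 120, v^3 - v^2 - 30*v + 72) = v^2 + 2*v - 24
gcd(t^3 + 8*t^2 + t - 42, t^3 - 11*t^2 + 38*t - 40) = t - 2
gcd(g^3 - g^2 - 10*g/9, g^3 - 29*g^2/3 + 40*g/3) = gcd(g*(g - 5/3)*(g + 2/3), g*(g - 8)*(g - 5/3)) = g^2 - 5*g/3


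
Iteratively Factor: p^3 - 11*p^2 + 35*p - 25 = (p - 5)*(p^2 - 6*p + 5) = (p - 5)*(p - 1)*(p - 5)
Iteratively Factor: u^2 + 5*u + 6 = (u + 3)*(u + 2)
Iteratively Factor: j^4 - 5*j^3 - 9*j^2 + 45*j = (j + 3)*(j^3 - 8*j^2 + 15*j) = (j - 3)*(j + 3)*(j^2 - 5*j) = (j - 5)*(j - 3)*(j + 3)*(j)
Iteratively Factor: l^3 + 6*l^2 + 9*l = (l + 3)*(l^2 + 3*l) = (l + 3)^2*(l)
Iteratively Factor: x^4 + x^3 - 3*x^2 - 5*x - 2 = (x + 1)*(x^3 - 3*x - 2) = (x - 2)*(x + 1)*(x^2 + 2*x + 1) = (x - 2)*(x + 1)^2*(x + 1)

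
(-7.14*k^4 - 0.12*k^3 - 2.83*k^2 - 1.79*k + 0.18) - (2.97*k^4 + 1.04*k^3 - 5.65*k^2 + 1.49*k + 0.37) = -10.11*k^4 - 1.16*k^3 + 2.82*k^2 - 3.28*k - 0.19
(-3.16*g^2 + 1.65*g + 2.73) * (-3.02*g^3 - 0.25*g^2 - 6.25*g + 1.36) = 9.5432*g^5 - 4.193*g^4 + 11.0929*g^3 - 15.2926*g^2 - 14.8185*g + 3.7128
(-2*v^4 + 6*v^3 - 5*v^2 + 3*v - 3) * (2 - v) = 2*v^5 - 10*v^4 + 17*v^3 - 13*v^2 + 9*v - 6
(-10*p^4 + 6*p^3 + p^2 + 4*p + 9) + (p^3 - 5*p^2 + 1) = -10*p^4 + 7*p^3 - 4*p^2 + 4*p + 10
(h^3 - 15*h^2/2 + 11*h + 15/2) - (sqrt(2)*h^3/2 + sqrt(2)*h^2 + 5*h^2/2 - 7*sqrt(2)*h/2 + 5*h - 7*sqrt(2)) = -sqrt(2)*h^3/2 + h^3 - 10*h^2 - sqrt(2)*h^2 + 7*sqrt(2)*h/2 + 6*h + 15/2 + 7*sqrt(2)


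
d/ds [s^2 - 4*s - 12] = 2*s - 4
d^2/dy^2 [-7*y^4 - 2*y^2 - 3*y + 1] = -84*y^2 - 4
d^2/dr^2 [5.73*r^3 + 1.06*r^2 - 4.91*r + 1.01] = 34.38*r + 2.12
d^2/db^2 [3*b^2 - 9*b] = 6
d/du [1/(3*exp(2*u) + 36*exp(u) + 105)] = 2*(-exp(u) - 6)*exp(u)/(3*(exp(2*u) + 12*exp(u) + 35)^2)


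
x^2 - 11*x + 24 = (x - 8)*(x - 3)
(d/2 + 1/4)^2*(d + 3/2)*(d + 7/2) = d^4/4 + 3*d^3/2 + 21*d^2/8 + 13*d/8 + 21/64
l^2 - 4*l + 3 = (l - 3)*(l - 1)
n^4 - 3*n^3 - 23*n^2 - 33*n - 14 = (n - 7)*(n + 1)^2*(n + 2)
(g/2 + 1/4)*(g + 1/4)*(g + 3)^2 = g^4/2 + 27*g^3/8 + 109*g^2/16 + 15*g/4 + 9/16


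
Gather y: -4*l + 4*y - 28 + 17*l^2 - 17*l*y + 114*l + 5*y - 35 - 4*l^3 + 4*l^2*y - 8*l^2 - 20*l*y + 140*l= -4*l^3 + 9*l^2 + 250*l + y*(4*l^2 - 37*l + 9) - 63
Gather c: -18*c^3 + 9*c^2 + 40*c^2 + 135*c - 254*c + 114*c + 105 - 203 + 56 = -18*c^3 + 49*c^2 - 5*c - 42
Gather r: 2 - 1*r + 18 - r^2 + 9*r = -r^2 + 8*r + 20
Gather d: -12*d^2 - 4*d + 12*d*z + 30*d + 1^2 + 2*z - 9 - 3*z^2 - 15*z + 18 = -12*d^2 + d*(12*z + 26) - 3*z^2 - 13*z + 10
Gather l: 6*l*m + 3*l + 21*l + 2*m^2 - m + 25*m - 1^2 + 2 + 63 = l*(6*m + 24) + 2*m^2 + 24*m + 64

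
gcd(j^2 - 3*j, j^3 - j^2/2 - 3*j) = j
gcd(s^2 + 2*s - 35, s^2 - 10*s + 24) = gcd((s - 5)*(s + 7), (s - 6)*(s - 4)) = 1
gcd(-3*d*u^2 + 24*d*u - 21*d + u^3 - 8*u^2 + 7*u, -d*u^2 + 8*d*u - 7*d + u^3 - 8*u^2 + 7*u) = u^2 - 8*u + 7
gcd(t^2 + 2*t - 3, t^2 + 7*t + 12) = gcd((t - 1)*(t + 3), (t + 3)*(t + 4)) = t + 3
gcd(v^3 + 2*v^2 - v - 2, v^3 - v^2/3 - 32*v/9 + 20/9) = v + 2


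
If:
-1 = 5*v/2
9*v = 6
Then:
No Solution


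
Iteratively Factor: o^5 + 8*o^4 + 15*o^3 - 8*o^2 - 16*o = (o + 4)*(o^4 + 4*o^3 - o^2 - 4*o) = (o + 4)^2*(o^3 - o) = (o - 1)*(o + 4)^2*(o^2 + o) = (o - 1)*(o + 1)*(o + 4)^2*(o)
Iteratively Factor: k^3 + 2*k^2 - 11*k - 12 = (k - 3)*(k^2 + 5*k + 4) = (k - 3)*(k + 4)*(k + 1)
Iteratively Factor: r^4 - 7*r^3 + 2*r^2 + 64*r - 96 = (r - 4)*(r^3 - 3*r^2 - 10*r + 24) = (r - 4)*(r - 2)*(r^2 - r - 12) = (r - 4)^2*(r - 2)*(r + 3)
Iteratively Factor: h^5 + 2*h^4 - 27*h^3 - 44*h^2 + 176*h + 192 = (h + 4)*(h^4 - 2*h^3 - 19*h^2 + 32*h + 48) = (h + 1)*(h + 4)*(h^3 - 3*h^2 - 16*h + 48) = (h - 3)*(h + 1)*(h + 4)*(h^2 - 16) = (h - 3)*(h + 1)*(h + 4)^2*(h - 4)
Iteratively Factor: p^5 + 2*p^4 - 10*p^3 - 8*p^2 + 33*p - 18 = (p - 1)*(p^4 + 3*p^3 - 7*p^2 - 15*p + 18) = (p - 2)*(p - 1)*(p^3 + 5*p^2 + 3*p - 9) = (p - 2)*(p - 1)*(p + 3)*(p^2 + 2*p - 3) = (p - 2)*(p - 1)^2*(p + 3)*(p + 3)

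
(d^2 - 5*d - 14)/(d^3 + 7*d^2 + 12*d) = (d^2 - 5*d - 14)/(d*(d^2 + 7*d + 12))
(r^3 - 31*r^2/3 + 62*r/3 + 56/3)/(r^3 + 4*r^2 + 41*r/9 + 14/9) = 3*(r^2 - 11*r + 28)/(3*r^2 + 10*r + 7)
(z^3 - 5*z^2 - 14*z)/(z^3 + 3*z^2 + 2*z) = (z - 7)/(z + 1)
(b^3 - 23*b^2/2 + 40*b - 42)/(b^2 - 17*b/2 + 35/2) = (b^2 - 8*b + 12)/(b - 5)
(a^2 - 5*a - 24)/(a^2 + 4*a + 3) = (a - 8)/(a + 1)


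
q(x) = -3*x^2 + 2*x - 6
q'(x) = 2 - 6*x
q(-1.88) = -20.36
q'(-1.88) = 13.28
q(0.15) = -5.77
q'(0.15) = 1.10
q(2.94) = -26.05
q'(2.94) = -15.64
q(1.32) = -8.59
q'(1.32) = -5.92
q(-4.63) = -79.57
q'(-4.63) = 29.78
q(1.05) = -7.21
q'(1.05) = -4.30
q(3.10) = -28.63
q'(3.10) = -16.60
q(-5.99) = -125.62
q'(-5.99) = 37.94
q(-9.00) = -267.00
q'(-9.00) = 56.00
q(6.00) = -102.00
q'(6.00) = -34.00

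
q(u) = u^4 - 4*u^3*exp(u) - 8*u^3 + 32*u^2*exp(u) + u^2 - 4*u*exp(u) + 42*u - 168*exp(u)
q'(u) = -4*u^3*exp(u) + 4*u^3 + 20*u^2*exp(u) - 24*u^2 + 60*u*exp(u) + 2*u - 172*exp(u) + 42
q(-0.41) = -123.12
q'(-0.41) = -91.19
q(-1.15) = -69.47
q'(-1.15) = -64.13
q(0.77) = -302.83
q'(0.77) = -218.90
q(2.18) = -548.58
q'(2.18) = 83.50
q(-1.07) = -74.59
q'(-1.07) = -64.00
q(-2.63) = 99.68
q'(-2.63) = -210.59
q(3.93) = 3381.03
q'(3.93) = 6535.01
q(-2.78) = 133.52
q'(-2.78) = -241.08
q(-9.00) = 12096.66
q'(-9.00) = -4835.53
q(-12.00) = 34200.07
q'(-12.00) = -10349.95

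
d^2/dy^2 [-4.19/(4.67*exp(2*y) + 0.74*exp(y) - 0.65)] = (-4.19*(9.34*exp(y) + 0.74)*(18.68*exp(y) + 1.48)*exp(y) + (78.2692*exp(y) + 3.1006)*(4.67*exp(2*y) + 0.74*exp(y) - 0.65))*exp(y)/(4.67*exp(2*y) + 0.74*exp(y) - 0.65)^3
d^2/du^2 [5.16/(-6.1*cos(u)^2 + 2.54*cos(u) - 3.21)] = (768.0144*(1 - cos(u)^2)^2 - 239.84712*cos(u)^3 + 13.145616*cos(u)^2 + 521.765784*cos(u) - 632.518992)/(6.1*cos(u)^2 - 2.54*cos(u) + 3.21)^3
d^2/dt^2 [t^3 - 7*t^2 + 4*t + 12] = 6*t - 14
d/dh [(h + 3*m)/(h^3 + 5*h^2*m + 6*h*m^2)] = 2*(-h - m)/(h^2*(h^2 + 4*h*m + 4*m^2))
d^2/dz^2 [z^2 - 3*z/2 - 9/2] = 2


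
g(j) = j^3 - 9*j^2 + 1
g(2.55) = -40.94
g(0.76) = -3.76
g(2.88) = -49.76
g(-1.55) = -24.35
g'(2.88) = -26.96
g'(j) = 3*j^2 - 18*j = 3*j*(j - 6)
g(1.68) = -19.66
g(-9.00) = -1457.00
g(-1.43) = -20.33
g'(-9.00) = 405.00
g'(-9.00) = 405.00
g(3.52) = -66.90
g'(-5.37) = 183.17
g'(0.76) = -11.95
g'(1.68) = -21.77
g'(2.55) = -26.39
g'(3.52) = -26.19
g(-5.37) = -413.39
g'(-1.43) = 31.87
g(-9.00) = -1457.00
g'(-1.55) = 35.11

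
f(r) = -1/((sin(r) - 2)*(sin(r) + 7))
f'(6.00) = 0.02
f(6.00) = 0.07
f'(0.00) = 0.03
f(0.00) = 0.07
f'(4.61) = -0.00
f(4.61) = 0.06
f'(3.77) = -0.01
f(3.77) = 0.06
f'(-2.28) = -0.01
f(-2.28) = 0.06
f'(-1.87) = -0.00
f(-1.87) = 0.06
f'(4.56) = -0.00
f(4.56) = 0.06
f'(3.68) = -0.01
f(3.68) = 0.06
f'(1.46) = 0.01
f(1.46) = 0.12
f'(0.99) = 0.04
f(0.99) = 0.11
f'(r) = cos(r)/((sin(r) - 2)*(sin(r) + 7)^2) + cos(r)/((sin(r) - 2)^2*(sin(r) + 7))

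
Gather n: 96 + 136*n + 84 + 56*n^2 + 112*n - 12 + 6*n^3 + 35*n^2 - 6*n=6*n^3 + 91*n^2 + 242*n + 168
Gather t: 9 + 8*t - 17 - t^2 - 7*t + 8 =-t^2 + t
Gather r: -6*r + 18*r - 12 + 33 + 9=12*r + 30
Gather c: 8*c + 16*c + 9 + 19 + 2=24*c + 30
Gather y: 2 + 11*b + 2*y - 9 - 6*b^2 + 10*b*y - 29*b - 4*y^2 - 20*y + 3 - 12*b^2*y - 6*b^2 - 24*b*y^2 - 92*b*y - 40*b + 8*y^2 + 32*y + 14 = -12*b^2 - 58*b + y^2*(4 - 24*b) + y*(-12*b^2 - 82*b + 14) + 10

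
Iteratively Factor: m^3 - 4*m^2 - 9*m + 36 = (m - 4)*(m^2 - 9) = (m - 4)*(m + 3)*(m - 3)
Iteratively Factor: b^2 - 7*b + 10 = (b - 2)*(b - 5)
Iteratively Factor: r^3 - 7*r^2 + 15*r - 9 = (r - 3)*(r^2 - 4*r + 3) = (r - 3)*(r - 1)*(r - 3)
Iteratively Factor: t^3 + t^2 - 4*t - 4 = (t - 2)*(t^2 + 3*t + 2) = (t - 2)*(t + 2)*(t + 1)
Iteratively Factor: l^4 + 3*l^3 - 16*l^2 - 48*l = (l)*(l^3 + 3*l^2 - 16*l - 48) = l*(l - 4)*(l^2 + 7*l + 12) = l*(l - 4)*(l + 3)*(l + 4)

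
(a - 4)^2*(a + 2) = a^3 - 6*a^2 + 32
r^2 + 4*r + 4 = (r + 2)^2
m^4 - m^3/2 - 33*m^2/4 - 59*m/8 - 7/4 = (m - 7/2)*(m + 1/2)^2*(m + 2)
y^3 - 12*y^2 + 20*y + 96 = (y - 8)*(y - 6)*(y + 2)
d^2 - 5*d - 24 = (d - 8)*(d + 3)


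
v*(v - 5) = v^2 - 5*v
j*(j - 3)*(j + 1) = j^3 - 2*j^2 - 3*j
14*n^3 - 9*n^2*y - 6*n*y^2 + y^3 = (-7*n + y)*(-n + y)*(2*n + y)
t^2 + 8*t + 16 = (t + 4)^2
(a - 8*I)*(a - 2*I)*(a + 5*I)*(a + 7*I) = a^4 + 2*I*a^3 + 69*a^2 + 158*I*a + 560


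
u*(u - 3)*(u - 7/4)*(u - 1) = u^4 - 23*u^3/4 + 10*u^2 - 21*u/4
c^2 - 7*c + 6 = (c - 6)*(c - 1)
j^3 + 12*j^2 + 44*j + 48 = (j + 2)*(j + 4)*(j + 6)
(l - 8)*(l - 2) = l^2 - 10*l + 16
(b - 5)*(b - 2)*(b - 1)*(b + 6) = b^4 - 2*b^3 - 31*b^2 + 92*b - 60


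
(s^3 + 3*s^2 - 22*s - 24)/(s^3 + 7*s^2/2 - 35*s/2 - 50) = 2*(s^2 + 7*s + 6)/(2*s^2 + 15*s + 25)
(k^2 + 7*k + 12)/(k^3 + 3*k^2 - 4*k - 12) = (k + 4)/(k^2 - 4)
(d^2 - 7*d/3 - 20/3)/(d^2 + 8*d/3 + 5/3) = (d - 4)/(d + 1)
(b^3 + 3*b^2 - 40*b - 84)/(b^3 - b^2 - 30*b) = (b^2 + 9*b + 14)/(b*(b + 5))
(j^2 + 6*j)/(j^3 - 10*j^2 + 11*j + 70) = j*(j + 6)/(j^3 - 10*j^2 + 11*j + 70)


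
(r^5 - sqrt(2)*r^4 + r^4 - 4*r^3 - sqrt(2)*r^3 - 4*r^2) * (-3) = -3*r^5 - 3*r^4 + 3*sqrt(2)*r^4 + 3*sqrt(2)*r^3 + 12*r^3 + 12*r^2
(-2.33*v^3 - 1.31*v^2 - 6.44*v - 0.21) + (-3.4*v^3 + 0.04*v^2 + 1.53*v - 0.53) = -5.73*v^3 - 1.27*v^2 - 4.91*v - 0.74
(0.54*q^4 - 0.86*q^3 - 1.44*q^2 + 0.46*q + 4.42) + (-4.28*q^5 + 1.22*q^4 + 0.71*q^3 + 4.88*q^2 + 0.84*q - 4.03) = -4.28*q^5 + 1.76*q^4 - 0.15*q^3 + 3.44*q^2 + 1.3*q + 0.39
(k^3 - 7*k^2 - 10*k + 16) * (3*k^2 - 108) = 3*k^5 - 21*k^4 - 138*k^3 + 804*k^2 + 1080*k - 1728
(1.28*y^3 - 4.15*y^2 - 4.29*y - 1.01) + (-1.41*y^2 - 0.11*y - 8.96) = 1.28*y^3 - 5.56*y^2 - 4.4*y - 9.97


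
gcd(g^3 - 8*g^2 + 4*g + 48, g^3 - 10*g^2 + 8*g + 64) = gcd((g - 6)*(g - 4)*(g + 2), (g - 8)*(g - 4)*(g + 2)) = g^2 - 2*g - 8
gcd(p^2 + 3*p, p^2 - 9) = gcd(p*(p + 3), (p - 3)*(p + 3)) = p + 3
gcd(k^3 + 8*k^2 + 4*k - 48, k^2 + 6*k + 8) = k + 4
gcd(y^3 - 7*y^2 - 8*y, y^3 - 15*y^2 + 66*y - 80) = y - 8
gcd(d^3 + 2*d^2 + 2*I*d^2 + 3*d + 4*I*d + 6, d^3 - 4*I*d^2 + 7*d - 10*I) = d - I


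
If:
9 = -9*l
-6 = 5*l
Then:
No Solution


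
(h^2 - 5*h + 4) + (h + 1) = h^2 - 4*h + 5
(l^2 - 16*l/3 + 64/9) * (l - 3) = l^3 - 25*l^2/3 + 208*l/9 - 64/3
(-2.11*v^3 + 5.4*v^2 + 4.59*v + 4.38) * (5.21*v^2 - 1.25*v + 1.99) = -10.9931*v^5 + 30.7715*v^4 + 12.965*v^3 + 27.8283*v^2 + 3.6591*v + 8.7162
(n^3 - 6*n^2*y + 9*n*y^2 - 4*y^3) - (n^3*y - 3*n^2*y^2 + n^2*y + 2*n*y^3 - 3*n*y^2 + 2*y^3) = -n^3*y + n^3 + 3*n^2*y^2 - 7*n^2*y - 2*n*y^3 + 12*n*y^2 - 6*y^3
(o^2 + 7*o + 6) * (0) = 0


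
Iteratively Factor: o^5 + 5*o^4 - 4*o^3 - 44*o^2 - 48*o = (o + 2)*(o^4 + 3*o^3 - 10*o^2 - 24*o) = (o + 2)^2*(o^3 + o^2 - 12*o) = o*(o + 2)^2*(o^2 + o - 12) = o*(o + 2)^2*(o + 4)*(o - 3)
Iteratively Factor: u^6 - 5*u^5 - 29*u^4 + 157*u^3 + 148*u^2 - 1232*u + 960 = (u + 4)*(u^5 - 9*u^4 + 7*u^3 + 129*u^2 - 368*u + 240) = (u - 4)*(u + 4)*(u^4 - 5*u^3 - 13*u^2 + 77*u - 60) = (u - 4)*(u + 4)^2*(u^3 - 9*u^2 + 23*u - 15) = (u - 5)*(u - 4)*(u + 4)^2*(u^2 - 4*u + 3) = (u - 5)*(u - 4)*(u - 1)*(u + 4)^2*(u - 3)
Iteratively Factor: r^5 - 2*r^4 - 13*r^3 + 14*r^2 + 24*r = (r - 4)*(r^4 + 2*r^3 - 5*r^2 - 6*r) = (r - 4)*(r + 1)*(r^3 + r^2 - 6*r) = (r - 4)*(r + 1)*(r + 3)*(r^2 - 2*r) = r*(r - 4)*(r + 1)*(r + 3)*(r - 2)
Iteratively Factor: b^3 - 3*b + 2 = (b - 1)*(b^2 + b - 2) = (b - 1)*(b + 2)*(b - 1)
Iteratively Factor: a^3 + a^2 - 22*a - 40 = (a - 5)*(a^2 + 6*a + 8) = (a - 5)*(a + 2)*(a + 4)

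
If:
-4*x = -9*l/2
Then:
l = 8*x/9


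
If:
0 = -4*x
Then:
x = 0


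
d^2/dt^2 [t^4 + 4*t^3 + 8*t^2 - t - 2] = 12*t^2 + 24*t + 16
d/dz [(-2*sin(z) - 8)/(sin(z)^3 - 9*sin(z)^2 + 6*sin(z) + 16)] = 2*(2*sin(z)^3 + 3*sin(z)^2 - 72*sin(z) + 8)*cos(z)/(sin(z)^3 - 9*sin(z)^2 + 6*sin(z) + 16)^2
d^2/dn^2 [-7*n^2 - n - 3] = -14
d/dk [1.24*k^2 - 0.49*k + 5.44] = 2.48*k - 0.49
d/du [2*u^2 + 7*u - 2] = 4*u + 7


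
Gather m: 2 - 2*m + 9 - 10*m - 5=6 - 12*m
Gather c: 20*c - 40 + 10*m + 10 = 20*c + 10*m - 30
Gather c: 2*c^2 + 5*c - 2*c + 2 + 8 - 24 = 2*c^2 + 3*c - 14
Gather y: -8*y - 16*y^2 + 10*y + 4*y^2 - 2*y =-12*y^2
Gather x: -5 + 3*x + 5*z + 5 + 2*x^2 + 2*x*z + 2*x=2*x^2 + x*(2*z + 5) + 5*z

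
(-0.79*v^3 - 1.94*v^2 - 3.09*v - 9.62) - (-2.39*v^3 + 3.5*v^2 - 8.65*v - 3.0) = 1.6*v^3 - 5.44*v^2 + 5.56*v - 6.62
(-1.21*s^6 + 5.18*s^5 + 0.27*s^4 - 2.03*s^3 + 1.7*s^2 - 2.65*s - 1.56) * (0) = 0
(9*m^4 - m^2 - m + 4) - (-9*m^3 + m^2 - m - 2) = 9*m^4 + 9*m^3 - 2*m^2 + 6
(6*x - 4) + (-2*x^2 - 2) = -2*x^2 + 6*x - 6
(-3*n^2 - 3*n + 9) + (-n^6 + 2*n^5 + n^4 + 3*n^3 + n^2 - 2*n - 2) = -n^6 + 2*n^5 + n^4 + 3*n^3 - 2*n^2 - 5*n + 7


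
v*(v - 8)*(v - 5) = v^3 - 13*v^2 + 40*v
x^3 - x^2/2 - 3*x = x*(x - 2)*(x + 3/2)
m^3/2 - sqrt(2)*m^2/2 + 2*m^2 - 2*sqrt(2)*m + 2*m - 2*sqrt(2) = (m/2 + 1)*(m + 2)*(m - sqrt(2))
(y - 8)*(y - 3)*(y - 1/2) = y^3 - 23*y^2/2 + 59*y/2 - 12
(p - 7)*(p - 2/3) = p^2 - 23*p/3 + 14/3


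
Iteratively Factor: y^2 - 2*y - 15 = (y + 3)*(y - 5)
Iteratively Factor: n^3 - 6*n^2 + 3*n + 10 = (n - 5)*(n^2 - n - 2) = (n - 5)*(n + 1)*(n - 2)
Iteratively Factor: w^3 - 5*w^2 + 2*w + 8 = (w - 4)*(w^2 - w - 2) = (w - 4)*(w - 2)*(w + 1)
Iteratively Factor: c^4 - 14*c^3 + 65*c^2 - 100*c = (c)*(c^3 - 14*c^2 + 65*c - 100) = c*(c - 5)*(c^2 - 9*c + 20) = c*(c - 5)^2*(c - 4)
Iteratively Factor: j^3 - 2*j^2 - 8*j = (j + 2)*(j^2 - 4*j) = j*(j + 2)*(j - 4)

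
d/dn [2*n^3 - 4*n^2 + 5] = 2*n*(3*n - 4)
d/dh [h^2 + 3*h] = 2*h + 3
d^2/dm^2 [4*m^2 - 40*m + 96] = 8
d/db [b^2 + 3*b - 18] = 2*b + 3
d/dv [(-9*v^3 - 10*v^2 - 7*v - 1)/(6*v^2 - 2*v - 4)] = (-27*v^4 + 18*v^3 + 85*v^2 + 46*v + 13)/(2*(9*v^4 - 6*v^3 - 11*v^2 + 4*v + 4))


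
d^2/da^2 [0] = 0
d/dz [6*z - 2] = 6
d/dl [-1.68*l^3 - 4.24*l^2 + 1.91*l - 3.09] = -5.04*l^2 - 8.48*l + 1.91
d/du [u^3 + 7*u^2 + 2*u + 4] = 3*u^2 + 14*u + 2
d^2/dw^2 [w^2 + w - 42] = 2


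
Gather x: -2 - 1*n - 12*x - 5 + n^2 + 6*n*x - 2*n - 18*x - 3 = n^2 - 3*n + x*(6*n - 30) - 10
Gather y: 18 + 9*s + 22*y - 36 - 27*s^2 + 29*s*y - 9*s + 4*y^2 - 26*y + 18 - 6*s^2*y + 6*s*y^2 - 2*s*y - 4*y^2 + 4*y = -27*s^2 + 6*s*y^2 + y*(-6*s^2 + 27*s)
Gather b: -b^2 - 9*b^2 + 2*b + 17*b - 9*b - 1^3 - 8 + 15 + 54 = -10*b^2 + 10*b + 60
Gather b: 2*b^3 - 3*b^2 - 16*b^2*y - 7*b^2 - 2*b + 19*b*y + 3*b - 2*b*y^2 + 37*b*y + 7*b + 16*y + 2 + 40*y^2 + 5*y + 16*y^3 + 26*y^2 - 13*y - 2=2*b^3 + b^2*(-16*y - 10) + b*(-2*y^2 + 56*y + 8) + 16*y^3 + 66*y^2 + 8*y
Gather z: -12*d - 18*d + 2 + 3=5 - 30*d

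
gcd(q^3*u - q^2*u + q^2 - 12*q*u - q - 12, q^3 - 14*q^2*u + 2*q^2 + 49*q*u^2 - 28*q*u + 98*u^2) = 1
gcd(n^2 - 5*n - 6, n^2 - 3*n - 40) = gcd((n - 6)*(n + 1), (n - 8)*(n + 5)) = 1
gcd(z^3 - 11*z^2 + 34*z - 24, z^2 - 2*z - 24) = z - 6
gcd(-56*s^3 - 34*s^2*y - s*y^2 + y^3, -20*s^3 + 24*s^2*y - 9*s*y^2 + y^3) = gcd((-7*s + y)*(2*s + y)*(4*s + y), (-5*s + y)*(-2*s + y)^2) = 1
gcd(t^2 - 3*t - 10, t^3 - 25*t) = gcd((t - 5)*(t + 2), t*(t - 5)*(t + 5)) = t - 5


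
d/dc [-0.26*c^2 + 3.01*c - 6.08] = 3.01 - 0.52*c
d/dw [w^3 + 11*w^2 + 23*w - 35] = 3*w^2 + 22*w + 23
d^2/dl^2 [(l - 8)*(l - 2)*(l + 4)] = 6*l - 12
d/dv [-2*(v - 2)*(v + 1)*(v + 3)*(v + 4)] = -8*v^3 - 36*v^2 - 12*v + 52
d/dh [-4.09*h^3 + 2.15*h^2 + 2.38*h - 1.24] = -12.27*h^2 + 4.3*h + 2.38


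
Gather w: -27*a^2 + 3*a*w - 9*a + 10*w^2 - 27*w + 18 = -27*a^2 - 9*a + 10*w^2 + w*(3*a - 27) + 18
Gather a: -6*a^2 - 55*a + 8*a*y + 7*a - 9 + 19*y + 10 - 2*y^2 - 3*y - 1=-6*a^2 + a*(8*y - 48) - 2*y^2 + 16*y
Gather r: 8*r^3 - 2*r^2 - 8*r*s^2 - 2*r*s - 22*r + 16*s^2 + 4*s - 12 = 8*r^3 - 2*r^2 + r*(-8*s^2 - 2*s - 22) + 16*s^2 + 4*s - 12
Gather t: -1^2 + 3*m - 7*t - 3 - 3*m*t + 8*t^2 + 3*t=3*m + 8*t^2 + t*(-3*m - 4) - 4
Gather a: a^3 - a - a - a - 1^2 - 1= a^3 - 3*a - 2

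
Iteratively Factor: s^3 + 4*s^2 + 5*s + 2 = (s + 1)*(s^2 + 3*s + 2) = (s + 1)*(s + 2)*(s + 1)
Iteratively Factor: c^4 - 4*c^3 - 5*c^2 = (c - 5)*(c^3 + c^2) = c*(c - 5)*(c^2 + c) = c^2*(c - 5)*(c + 1)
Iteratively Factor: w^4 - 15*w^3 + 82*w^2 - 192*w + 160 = (w - 2)*(w^3 - 13*w^2 + 56*w - 80) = (w - 4)*(w - 2)*(w^2 - 9*w + 20) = (w - 5)*(w - 4)*(w - 2)*(w - 4)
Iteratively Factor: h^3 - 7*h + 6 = (h + 3)*(h^2 - 3*h + 2) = (h - 2)*(h + 3)*(h - 1)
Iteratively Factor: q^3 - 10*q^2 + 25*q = (q)*(q^2 - 10*q + 25) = q*(q - 5)*(q - 5)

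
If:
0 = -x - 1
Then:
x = -1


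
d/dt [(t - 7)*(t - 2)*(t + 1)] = 3*t^2 - 16*t + 5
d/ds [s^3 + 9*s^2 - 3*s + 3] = 3*s^2 + 18*s - 3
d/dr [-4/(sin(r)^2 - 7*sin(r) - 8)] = 4*(2*sin(r) - 7)*cos(r)/((sin(r) - 8)^2*(sin(r) + 1)^2)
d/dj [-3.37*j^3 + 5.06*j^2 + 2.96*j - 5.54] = -10.11*j^2 + 10.12*j + 2.96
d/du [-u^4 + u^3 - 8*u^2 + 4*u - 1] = -4*u^3 + 3*u^2 - 16*u + 4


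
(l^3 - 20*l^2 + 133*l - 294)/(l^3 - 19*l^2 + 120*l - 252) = (l - 7)/(l - 6)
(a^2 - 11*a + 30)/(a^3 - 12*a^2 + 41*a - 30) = 1/(a - 1)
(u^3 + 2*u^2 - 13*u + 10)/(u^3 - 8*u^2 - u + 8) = (u^2 + 3*u - 10)/(u^2 - 7*u - 8)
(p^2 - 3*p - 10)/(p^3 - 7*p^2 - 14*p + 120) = (p + 2)/(p^2 - 2*p - 24)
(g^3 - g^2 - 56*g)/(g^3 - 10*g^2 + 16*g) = (g + 7)/(g - 2)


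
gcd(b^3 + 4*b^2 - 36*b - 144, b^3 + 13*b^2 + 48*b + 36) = b + 6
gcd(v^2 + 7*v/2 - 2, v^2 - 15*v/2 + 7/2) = v - 1/2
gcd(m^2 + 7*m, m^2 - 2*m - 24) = 1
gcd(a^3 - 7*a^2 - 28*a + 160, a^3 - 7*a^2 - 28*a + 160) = a^3 - 7*a^2 - 28*a + 160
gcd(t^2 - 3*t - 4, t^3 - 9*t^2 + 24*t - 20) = 1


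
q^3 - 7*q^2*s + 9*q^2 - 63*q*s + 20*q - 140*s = (q + 4)*(q + 5)*(q - 7*s)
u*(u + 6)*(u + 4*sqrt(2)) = u^3 + 4*sqrt(2)*u^2 + 6*u^2 + 24*sqrt(2)*u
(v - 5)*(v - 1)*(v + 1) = v^3 - 5*v^2 - v + 5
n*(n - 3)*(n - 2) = n^3 - 5*n^2 + 6*n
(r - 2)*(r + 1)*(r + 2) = r^3 + r^2 - 4*r - 4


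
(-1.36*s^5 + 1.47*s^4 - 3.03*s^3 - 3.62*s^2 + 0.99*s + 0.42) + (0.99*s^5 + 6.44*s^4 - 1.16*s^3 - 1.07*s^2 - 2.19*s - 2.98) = -0.37*s^5 + 7.91*s^4 - 4.19*s^3 - 4.69*s^2 - 1.2*s - 2.56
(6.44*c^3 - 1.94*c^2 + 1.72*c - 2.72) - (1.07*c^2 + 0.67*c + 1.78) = 6.44*c^3 - 3.01*c^2 + 1.05*c - 4.5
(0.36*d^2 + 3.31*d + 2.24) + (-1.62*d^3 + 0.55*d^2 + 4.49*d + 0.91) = -1.62*d^3 + 0.91*d^2 + 7.8*d + 3.15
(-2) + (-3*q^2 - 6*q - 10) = -3*q^2 - 6*q - 12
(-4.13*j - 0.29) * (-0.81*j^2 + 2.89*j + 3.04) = 3.3453*j^3 - 11.7008*j^2 - 13.3933*j - 0.8816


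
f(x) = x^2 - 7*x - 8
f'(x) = 2*x - 7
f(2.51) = -19.27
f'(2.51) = -1.98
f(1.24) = -15.14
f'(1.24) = -4.52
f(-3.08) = 23.05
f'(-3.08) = -13.16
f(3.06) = -20.06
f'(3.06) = -0.88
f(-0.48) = -4.41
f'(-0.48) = -7.96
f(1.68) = -16.94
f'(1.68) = -3.64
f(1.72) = -17.08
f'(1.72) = -3.56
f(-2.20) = 12.24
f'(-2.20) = -11.40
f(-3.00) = 22.00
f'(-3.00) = -13.00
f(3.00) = -20.00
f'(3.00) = -1.00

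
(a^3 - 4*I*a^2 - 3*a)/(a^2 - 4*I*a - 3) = a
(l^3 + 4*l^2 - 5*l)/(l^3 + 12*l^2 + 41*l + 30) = l*(l - 1)/(l^2 + 7*l + 6)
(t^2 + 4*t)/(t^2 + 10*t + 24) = t/(t + 6)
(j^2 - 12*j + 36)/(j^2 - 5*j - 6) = (j - 6)/(j + 1)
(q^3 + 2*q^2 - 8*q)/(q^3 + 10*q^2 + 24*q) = (q - 2)/(q + 6)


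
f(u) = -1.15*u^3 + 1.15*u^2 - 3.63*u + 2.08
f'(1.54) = -8.27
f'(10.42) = -354.25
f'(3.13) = -30.23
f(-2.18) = 27.37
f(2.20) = -12.59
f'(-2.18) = -25.04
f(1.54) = -4.98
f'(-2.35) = -28.09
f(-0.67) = 5.37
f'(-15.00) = -814.38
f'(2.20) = -15.27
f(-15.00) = 4196.53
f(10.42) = -1211.95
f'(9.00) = -262.38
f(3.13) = -33.28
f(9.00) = -775.79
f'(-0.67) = -6.72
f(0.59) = 0.10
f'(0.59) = -3.47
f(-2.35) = 31.89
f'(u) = -3.45*u^2 + 2.3*u - 3.63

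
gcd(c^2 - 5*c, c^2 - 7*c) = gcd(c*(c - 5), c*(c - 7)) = c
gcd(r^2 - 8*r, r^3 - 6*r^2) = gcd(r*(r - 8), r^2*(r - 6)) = r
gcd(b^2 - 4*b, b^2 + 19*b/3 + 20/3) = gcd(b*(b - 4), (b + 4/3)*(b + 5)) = 1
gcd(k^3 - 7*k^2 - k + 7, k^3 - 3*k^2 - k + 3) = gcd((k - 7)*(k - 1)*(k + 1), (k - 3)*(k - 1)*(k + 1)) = k^2 - 1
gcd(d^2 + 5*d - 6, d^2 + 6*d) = d + 6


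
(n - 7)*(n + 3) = n^2 - 4*n - 21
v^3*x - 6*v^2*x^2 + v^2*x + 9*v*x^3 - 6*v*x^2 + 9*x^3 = (v - 3*x)^2*(v*x + x)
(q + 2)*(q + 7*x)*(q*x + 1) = q^3*x + 7*q^2*x^2 + 2*q^2*x + q^2 + 14*q*x^2 + 7*q*x + 2*q + 14*x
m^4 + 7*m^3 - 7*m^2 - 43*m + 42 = (m - 2)*(m - 1)*(m + 3)*(m + 7)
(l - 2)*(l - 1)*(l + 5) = l^3 + 2*l^2 - 13*l + 10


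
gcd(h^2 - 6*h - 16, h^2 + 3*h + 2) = h + 2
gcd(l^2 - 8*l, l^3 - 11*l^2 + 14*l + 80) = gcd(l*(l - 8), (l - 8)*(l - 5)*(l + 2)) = l - 8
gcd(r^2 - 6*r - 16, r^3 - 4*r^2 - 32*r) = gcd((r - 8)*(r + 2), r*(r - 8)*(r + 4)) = r - 8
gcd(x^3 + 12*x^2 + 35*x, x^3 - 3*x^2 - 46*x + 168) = x + 7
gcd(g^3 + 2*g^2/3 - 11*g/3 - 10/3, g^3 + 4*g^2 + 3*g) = g + 1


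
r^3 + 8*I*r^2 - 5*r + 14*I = (r - I)*(r + 2*I)*(r + 7*I)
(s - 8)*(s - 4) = s^2 - 12*s + 32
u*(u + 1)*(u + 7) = u^3 + 8*u^2 + 7*u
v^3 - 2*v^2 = v^2*(v - 2)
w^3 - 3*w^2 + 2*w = w*(w - 2)*(w - 1)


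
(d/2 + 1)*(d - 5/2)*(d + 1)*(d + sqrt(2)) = d^4/2 + d^3/4 + sqrt(2)*d^3/2 - 11*d^2/4 + sqrt(2)*d^2/4 - 11*sqrt(2)*d/4 - 5*d/2 - 5*sqrt(2)/2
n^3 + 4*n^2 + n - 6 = (n - 1)*(n + 2)*(n + 3)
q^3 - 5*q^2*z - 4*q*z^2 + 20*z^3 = (q - 5*z)*(q - 2*z)*(q + 2*z)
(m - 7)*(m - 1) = m^2 - 8*m + 7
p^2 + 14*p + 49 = (p + 7)^2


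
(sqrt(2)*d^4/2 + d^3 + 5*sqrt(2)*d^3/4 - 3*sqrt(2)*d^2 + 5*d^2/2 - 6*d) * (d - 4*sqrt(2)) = sqrt(2)*d^5/2 - 3*d^4 + 5*sqrt(2)*d^4/4 - 7*sqrt(2)*d^3 - 15*d^3/2 - 10*sqrt(2)*d^2 + 18*d^2 + 24*sqrt(2)*d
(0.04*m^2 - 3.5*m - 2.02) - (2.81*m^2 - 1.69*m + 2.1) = -2.77*m^2 - 1.81*m - 4.12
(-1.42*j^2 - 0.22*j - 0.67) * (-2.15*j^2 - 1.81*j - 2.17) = 3.053*j^4 + 3.0432*j^3 + 4.9201*j^2 + 1.6901*j + 1.4539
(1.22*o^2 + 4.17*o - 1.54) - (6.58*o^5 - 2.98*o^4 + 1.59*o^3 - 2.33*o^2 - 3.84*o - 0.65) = -6.58*o^5 + 2.98*o^4 - 1.59*o^3 + 3.55*o^2 + 8.01*o - 0.89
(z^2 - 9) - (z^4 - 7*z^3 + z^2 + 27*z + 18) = -z^4 + 7*z^3 - 27*z - 27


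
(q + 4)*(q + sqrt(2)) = q^2 + sqrt(2)*q + 4*q + 4*sqrt(2)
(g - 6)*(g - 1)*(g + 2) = g^3 - 5*g^2 - 8*g + 12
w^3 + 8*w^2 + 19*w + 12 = (w + 1)*(w + 3)*(w + 4)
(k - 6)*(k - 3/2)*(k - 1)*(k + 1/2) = k^4 - 8*k^3 + 49*k^2/4 - 3*k/4 - 9/2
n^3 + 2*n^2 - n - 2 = (n - 1)*(n + 1)*(n + 2)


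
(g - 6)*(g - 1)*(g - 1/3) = g^3 - 22*g^2/3 + 25*g/3 - 2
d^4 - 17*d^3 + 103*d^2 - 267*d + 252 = (d - 7)*(d - 4)*(d - 3)^2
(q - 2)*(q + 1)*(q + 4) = q^3 + 3*q^2 - 6*q - 8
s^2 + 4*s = s*(s + 4)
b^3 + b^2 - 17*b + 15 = (b - 3)*(b - 1)*(b + 5)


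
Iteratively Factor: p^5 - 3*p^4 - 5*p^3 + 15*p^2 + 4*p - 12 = (p + 2)*(p^4 - 5*p^3 + 5*p^2 + 5*p - 6) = (p - 1)*(p + 2)*(p^3 - 4*p^2 + p + 6) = (p - 2)*(p - 1)*(p + 2)*(p^2 - 2*p - 3) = (p - 2)*(p - 1)*(p + 1)*(p + 2)*(p - 3)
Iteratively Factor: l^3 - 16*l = (l - 4)*(l^2 + 4*l) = (l - 4)*(l + 4)*(l)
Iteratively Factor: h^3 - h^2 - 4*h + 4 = (h - 2)*(h^2 + h - 2) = (h - 2)*(h - 1)*(h + 2)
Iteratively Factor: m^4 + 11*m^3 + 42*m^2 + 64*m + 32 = (m + 4)*(m^3 + 7*m^2 + 14*m + 8) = (m + 4)^2*(m^2 + 3*m + 2) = (m + 1)*(m + 4)^2*(m + 2)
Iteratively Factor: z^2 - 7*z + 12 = (z - 3)*(z - 4)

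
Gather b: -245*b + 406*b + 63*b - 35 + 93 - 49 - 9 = 224*b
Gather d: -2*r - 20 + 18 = -2*r - 2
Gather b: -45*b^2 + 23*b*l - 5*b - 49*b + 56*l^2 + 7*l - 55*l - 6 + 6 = -45*b^2 + b*(23*l - 54) + 56*l^2 - 48*l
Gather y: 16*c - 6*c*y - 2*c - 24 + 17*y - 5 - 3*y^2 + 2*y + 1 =14*c - 3*y^2 + y*(19 - 6*c) - 28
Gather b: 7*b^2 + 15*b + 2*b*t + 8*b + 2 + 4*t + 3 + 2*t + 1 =7*b^2 + b*(2*t + 23) + 6*t + 6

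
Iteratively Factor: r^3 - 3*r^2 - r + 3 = (r + 1)*(r^2 - 4*r + 3) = (r - 3)*(r + 1)*(r - 1)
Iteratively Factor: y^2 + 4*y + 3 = (y + 3)*(y + 1)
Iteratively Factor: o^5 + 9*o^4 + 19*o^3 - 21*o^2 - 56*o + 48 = (o + 4)*(o^4 + 5*o^3 - o^2 - 17*o + 12) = (o - 1)*(o + 4)*(o^3 + 6*o^2 + 5*o - 12) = (o - 1)*(o + 4)^2*(o^2 + 2*o - 3) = (o - 1)^2*(o + 4)^2*(o + 3)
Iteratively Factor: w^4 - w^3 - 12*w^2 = (w + 3)*(w^3 - 4*w^2) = w*(w + 3)*(w^2 - 4*w) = w*(w - 4)*(w + 3)*(w)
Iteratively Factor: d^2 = (d)*(d)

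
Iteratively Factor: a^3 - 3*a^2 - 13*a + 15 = (a + 3)*(a^2 - 6*a + 5) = (a - 1)*(a + 3)*(a - 5)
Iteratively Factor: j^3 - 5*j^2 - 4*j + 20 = (j - 2)*(j^2 - 3*j - 10) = (j - 5)*(j - 2)*(j + 2)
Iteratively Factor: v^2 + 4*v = (v + 4)*(v)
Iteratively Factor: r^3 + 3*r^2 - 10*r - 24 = (r + 2)*(r^2 + r - 12) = (r - 3)*(r + 2)*(r + 4)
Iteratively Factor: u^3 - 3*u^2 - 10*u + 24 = (u - 2)*(u^2 - u - 12) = (u - 2)*(u + 3)*(u - 4)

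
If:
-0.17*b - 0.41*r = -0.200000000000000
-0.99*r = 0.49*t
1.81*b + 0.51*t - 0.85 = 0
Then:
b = 0.60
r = 0.24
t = -0.48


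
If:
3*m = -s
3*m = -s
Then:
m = -s/3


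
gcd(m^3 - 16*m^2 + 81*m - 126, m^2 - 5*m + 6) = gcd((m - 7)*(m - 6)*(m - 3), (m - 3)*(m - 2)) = m - 3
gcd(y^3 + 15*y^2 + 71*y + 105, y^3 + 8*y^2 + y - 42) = y^2 + 10*y + 21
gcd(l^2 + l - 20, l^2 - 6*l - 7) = 1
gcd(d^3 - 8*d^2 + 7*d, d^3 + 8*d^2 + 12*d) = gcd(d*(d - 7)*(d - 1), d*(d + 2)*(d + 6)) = d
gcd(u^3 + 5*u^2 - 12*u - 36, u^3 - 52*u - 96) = u^2 + 8*u + 12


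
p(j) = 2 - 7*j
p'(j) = -7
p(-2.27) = 17.89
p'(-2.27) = -7.00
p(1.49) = -8.43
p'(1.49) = -7.00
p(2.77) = -17.39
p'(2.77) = -7.00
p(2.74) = -17.18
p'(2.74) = -7.00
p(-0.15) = 3.05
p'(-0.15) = -7.00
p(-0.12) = 2.84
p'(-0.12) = -7.00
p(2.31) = -14.17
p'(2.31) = -7.00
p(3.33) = -21.31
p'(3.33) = -7.00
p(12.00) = -82.00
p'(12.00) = -7.00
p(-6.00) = 44.00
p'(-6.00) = -7.00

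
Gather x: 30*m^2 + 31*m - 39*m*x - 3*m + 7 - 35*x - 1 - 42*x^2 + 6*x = 30*m^2 + 28*m - 42*x^2 + x*(-39*m - 29) + 6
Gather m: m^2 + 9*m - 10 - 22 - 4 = m^2 + 9*m - 36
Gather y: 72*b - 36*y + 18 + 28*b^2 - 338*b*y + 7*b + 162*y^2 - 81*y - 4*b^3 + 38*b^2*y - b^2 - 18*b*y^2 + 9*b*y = -4*b^3 + 27*b^2 + 79*b + y^2*(162 - 18*b) + y*(38*b^2 - 329*b - 117) + 18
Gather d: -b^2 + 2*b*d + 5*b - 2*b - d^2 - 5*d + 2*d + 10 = -b^2 + 3*b - d^2 + d*(2*b - 3) + 10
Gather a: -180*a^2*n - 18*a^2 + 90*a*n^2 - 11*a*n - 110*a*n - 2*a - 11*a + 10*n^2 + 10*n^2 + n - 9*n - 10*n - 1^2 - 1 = a^2*(-180*n - 18) + a*(90*n^2 - 121*n - 13) + 20*n^2 - 18*n - 2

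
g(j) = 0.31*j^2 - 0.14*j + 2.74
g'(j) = 0.62*j - 0.14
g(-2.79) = 5.54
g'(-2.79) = -1.87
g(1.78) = 3.47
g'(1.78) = 0.96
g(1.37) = 3.13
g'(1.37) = 0.71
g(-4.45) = 9.50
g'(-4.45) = -2.90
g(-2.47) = 4.98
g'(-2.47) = -1.67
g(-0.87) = 3.10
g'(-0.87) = -0.68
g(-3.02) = 5.99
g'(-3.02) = -2.01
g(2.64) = 4.53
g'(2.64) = 1.50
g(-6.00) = 14.74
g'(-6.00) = -3.86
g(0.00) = 2.74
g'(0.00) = -0.14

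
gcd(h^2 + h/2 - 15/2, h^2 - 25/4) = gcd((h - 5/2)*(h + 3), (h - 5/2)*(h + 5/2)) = h - 5/2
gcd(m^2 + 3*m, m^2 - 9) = m + 3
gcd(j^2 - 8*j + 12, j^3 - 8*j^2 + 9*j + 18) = j - 6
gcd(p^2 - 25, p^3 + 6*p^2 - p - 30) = p + 5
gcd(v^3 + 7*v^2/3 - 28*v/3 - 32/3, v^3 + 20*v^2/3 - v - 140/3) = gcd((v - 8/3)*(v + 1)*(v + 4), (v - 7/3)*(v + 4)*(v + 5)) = v + 4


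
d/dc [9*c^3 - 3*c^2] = 3*c*(9*c - 2)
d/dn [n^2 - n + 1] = 2*n - 1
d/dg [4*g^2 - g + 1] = 8*g - 1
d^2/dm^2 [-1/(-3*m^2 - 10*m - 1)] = 2*(-9*m^2 - 30*m + 4*(3*m + 5)^2 - 3)/(3*m^2 + 10*m + 1)^3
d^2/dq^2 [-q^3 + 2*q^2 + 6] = 4 - 6*q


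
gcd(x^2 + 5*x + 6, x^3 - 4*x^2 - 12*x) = x + 2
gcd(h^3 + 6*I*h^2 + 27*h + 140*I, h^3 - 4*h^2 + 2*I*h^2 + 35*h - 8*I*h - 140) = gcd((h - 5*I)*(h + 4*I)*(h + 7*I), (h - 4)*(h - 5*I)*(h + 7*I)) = h^2 + 2*I*h + 35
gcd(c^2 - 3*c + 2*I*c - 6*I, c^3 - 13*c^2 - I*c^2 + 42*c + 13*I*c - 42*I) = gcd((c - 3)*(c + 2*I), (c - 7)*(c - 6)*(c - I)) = 1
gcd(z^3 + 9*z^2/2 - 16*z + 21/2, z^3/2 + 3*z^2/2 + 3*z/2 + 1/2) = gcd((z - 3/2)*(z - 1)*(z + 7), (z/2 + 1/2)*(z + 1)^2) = 1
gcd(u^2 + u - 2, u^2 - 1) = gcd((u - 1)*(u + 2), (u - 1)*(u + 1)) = u - 1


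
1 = 1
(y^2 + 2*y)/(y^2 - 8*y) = (y + 2)/(y - 8)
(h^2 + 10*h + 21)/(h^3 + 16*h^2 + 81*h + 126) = 1/(h + 6)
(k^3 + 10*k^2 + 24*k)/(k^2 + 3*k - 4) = k*(k + 6)/(k - 1)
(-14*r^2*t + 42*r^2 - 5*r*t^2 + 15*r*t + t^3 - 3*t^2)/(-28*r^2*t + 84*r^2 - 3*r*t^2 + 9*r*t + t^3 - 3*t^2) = (2*r + t)/(4*r + t)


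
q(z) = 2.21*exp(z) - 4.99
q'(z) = 2.21*exp(z)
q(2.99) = 38.96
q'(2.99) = 43.95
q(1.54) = 5.32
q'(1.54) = 10.31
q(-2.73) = -4.85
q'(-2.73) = 0.14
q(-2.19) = -4.74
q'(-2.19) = 0.25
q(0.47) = -1.45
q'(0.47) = 3.54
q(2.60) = 24.76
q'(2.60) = 29.75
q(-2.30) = -4.77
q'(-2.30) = 0.22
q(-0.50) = -3.65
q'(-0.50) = 1.34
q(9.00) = 17902.83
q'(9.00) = 17907.82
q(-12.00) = -4.99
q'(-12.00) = 0.00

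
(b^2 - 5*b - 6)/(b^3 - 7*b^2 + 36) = (b + 1)/(b^2 - b - 6)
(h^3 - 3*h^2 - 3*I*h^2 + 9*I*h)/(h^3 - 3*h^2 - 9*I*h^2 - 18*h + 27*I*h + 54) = h/(h - 6*I)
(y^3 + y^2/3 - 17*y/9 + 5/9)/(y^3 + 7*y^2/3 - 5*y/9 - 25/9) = (3*y - 1)/(3*y + 5)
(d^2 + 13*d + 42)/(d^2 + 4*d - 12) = (d + 7)/(d - 2)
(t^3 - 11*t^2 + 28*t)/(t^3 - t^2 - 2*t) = (-t^2 + 11*t - 28)/(-t^2 + t + 2)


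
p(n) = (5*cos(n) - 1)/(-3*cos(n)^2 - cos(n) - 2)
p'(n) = (-6*sin(n)*cos(n) - sin(n))*(5*cos(n) - 1)/(-3*cos(n)^2 - cos(n) - 2)^2 - 5*sin(n)/(-3*cos(n)^2 - cos(n) - 2)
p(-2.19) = 1.61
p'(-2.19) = -0.34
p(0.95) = -0.53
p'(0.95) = 0.59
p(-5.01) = -0.18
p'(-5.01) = 1.68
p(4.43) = 1.22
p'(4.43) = -2.05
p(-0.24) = -0.66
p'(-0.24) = -0.02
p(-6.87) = -0.64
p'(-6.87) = -0.13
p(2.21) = 1.61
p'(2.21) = 0.27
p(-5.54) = -0.61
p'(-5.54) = 0.26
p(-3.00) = 1.51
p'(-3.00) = 0.09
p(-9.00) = 1.55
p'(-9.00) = 0.22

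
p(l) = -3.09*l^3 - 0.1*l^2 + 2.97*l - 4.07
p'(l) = -9.27*l^2 - 0.2*l + 2.97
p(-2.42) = 31.95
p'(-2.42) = -50.83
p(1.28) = -6.91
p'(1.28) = -12.47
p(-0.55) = -5.22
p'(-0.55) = 0.28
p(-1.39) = -0.09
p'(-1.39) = -14.66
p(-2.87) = 59.63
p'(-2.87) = -72.81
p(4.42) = -259.72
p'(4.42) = -179.02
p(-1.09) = -3.42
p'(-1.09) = -7.83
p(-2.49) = 35.62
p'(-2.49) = -54.01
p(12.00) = -5322.35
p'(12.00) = -1334.31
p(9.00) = -2238.05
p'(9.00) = -749.70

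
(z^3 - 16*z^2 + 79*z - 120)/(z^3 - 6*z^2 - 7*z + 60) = (z^2 - 11*z + 24)/(z^2 - z - 12)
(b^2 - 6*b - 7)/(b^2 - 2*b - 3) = (b - 7)/(b - 3)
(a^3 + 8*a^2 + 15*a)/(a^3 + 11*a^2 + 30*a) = (a + 3)/(a + 6)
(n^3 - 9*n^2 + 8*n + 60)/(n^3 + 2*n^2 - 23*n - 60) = (n^2 - 4*n - 12)/(n^2 + 7*n + 12)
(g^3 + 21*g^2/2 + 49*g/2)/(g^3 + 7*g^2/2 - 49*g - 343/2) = g/(g - 7)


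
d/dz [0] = 0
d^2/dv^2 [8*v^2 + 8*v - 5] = 16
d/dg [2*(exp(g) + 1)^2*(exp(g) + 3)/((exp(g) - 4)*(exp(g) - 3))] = 2*(exp(4*g) - 14*exp(3*g) - 6*exp(2*g) + 114*exp(g) + 105)*exp(g)/(exp(4*g) - 14*exp(3*g) + 73*exp(2*g) - 168*exp(g) + 144)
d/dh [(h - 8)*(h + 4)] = 2*h - 4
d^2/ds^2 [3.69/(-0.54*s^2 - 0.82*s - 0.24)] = (2.152008*s^2 + 3.267864*s - 3.69*(1.08*s + 0.82)*(2.16*s + 1.64) + 0.956448)/(0.54*s^2 + 0.82*s + 0.24)^3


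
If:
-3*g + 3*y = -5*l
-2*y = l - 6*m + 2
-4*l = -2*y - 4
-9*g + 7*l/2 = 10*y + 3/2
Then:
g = 19/27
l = 73/99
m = 167/594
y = -52/99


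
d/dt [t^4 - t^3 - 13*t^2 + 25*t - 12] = 4*t^3 - 3*t^2 - 26*t + 25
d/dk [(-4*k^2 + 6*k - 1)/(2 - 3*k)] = (12*k^2 - 16*k + 9)/(9*k^2 - 12*k + 4)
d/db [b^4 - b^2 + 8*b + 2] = 4*b^3 - 2*b + 8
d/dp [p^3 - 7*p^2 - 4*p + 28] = 3*p^2 - 14*p - 4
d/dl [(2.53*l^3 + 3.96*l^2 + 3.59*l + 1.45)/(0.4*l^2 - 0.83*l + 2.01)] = (1.012*l^4 - 4.1998*l^3 + 10.5331*l^2 + 14.7592*l + 8.4194)/(0.16*l^4 - 0.664*l^3 + 2.2969*l^2 - 3.3366*l + 4.0401)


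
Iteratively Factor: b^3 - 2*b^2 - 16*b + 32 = (b + 4)*(b^2 - 6*b + 8) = (b - 2)*(b + 4)*(b - 4)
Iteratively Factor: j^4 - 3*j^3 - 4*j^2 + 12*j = (j - 3)*(j^3 - 4*j) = (j - 3)*(j - 2)*(j^2 + 2*j) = (j - 3)*(j - 2)*(j + 2)*(j)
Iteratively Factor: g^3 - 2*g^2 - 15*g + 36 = (g + 4)*(g^2 - 6*g + 9) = (g - 3)*(g + 4)*(g - 3)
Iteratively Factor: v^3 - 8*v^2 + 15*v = (v)*(v^2 - 8*v + 15) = v*(v - 5)*(v - 3)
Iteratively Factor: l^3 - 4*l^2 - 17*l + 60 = (l + 4)*(l^2 - 8*l + 15) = (l - 3)*(l + 4)*(l - 5)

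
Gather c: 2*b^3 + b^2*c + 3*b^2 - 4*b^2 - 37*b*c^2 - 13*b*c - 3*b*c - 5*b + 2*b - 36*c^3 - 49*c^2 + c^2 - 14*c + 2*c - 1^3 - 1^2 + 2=2*b^3 - b^2 - 3*b - 36*c^3 + c^2*(-37*b - 48) + c*(b^2 - 16*b - 12)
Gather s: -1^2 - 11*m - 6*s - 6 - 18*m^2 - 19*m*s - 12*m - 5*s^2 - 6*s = -18*m^2 - 23*m - 5*s^2 + s*(-19*m - 12) - 7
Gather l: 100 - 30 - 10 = 60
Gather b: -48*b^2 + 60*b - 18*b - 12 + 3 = -48*b^2 + 42*b - 9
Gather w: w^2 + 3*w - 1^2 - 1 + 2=w^2 + 3*w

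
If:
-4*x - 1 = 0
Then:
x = -1/4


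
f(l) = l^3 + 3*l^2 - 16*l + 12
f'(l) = 3*l^2 + 6*l - 16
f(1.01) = -0.07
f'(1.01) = -6.88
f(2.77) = 11.95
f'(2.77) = 23.64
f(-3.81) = 61.20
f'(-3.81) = 4.69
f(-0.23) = 15.83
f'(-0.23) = -17.22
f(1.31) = -1.56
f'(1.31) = -2.99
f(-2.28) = 52.22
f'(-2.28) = -14.08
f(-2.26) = 51.94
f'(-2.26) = -14.24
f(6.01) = 241.28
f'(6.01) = 128.42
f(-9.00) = -330.00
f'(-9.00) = 173.00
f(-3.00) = 60.00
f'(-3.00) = -7.00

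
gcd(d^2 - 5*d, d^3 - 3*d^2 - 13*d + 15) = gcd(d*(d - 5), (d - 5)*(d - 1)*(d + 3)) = d - 5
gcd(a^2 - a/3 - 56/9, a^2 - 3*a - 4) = 1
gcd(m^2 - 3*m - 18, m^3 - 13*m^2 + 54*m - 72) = m - 6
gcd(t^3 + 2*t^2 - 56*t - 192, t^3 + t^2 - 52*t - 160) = t^2 - 4*t - 32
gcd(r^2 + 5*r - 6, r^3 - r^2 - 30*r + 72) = r + 6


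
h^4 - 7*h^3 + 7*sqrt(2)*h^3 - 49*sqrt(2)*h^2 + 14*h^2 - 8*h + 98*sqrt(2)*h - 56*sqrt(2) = (h - 4)*(h - 2)*(h - 1)*(h + 7*sqrt(2))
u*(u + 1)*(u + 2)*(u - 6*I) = u^4 + 3*u^3 - 6*I*u^3 + 2*u^2 - 18*I*u^2 - 12*I*u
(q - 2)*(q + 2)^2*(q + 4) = q^4 + 6*q^3 + 4*q^2 - 24*q - 32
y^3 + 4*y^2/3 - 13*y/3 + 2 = (y - 1)*(y - 2/3)*(y + 3)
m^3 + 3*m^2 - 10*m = m*(m - 2)*(m + 5)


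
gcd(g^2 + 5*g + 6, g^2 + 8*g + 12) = g + 2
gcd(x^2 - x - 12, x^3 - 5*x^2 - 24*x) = x + 3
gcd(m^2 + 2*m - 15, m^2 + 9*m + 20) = m + 5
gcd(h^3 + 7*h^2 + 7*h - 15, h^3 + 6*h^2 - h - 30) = h^2 + 8*h + 15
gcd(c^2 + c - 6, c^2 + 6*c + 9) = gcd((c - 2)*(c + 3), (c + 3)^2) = c + 3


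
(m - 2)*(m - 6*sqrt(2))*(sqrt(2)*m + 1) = sqrt(2)*m^3 - 11*m^2 - 2*sqrt(2)*m^2 - 6*sqrt(2)*m + 22*m + 12*sqrt(2)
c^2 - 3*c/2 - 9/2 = (c - 3)*(c + 3/2)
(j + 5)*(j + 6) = j^2 + 11*j + 30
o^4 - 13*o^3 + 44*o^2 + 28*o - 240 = (o - 6)*(o - 5)*(o - 4)*(o + 2)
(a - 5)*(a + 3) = a^2 - 2*a - 15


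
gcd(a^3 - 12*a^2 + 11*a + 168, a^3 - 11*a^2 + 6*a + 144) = a^2 - 5*a - 24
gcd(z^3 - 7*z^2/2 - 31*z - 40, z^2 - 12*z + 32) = z - 8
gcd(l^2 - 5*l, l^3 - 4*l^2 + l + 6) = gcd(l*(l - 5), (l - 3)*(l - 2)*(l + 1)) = 1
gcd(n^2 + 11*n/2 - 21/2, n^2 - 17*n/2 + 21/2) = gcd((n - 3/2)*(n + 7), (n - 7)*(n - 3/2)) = n - 3/2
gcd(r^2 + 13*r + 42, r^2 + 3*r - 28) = r + 7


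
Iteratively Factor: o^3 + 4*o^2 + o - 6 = (o + 3)*(o^2 + o - 2) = (o + 2)*(o + 3)*(o - 1)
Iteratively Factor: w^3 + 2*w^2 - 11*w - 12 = (w + 1)*(w^2 + w - 12) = (w + 1)*(w + 4)*(w - 3)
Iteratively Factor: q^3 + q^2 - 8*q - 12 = (q + 2)*(q^2 - q - 6) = (q + 2)^2*(q - 3)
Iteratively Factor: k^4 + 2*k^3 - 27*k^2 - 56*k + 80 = (k + 4)*(k^3 - 2*k^2 - 19*k + 20) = (k - 1)*(k + 4)*(k^2 - k - 20) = (k - 5)*(k - 1)*(k + 4)*(k + 4)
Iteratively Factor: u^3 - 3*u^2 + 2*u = (u)*(u^2 - 3*u + 2) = u*(u - 1)*(u - 2)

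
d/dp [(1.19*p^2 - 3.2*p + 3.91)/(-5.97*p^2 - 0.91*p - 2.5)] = (-20.1869*p^2 + 40.7354*p + 11.5581)/(35.6409*p^4 + 10.8654*p^3 + 30.6781*p^2 + 4.55*p + 6.25)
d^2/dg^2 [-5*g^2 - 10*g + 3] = -10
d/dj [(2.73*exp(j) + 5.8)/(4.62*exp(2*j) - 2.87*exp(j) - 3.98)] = (-12.6126*exp(2*j) - 53.592*exp(j) + 5.7806)*exp(j)/(21.3444*exp(4*j) - 26.5188*exp(3*j) - 28.5383*exp(2*j) + 22.8452*exp(j) + 15.8404)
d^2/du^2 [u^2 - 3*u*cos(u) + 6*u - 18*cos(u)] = 3*u*cos(u) + 6*sin(u) + 18*cos(u) + 2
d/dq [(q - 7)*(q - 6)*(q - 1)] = 3*q^2 - 28*q + 55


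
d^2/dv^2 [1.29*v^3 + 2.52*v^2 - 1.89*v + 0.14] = 7.74*v + 5.04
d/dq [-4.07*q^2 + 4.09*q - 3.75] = 4.09 - 8.14*q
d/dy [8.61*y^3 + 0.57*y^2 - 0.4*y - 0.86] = 25.83*y^2 + 1.14*y - 0.4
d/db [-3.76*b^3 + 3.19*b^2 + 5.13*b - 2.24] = -11.28*b^2 + 6.38*b + 5.13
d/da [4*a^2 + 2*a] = 8*a + 2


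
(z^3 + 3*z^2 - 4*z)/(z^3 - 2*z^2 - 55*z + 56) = z*(z + 4)/(z^2 - z - 56)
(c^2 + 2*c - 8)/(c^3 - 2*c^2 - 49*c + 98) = (c + 4)/(c^2 - 49)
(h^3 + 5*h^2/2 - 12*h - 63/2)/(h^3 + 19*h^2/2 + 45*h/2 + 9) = (2*h^2 - h - 21)/(2*h^2 + 13*h + 6)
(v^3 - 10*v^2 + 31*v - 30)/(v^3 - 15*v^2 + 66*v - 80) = (v - 3)/(v - 8)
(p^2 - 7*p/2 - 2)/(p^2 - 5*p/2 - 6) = (2*p + 1)/(2*p + 3)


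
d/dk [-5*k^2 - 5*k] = -10*k - 5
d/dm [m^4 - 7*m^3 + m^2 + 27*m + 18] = 4*m^3 - 21*m^2 + 2*m + 27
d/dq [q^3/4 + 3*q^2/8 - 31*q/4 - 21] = 3*q^2/4 + 3*q/4 - 31/4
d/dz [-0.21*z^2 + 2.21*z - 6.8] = 2.21 - 0.42*z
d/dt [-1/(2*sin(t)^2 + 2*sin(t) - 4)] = (2*sin(t) + 1)*cos(t)/(2*(sin(t)^2 + sin(t) - 2)^2)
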